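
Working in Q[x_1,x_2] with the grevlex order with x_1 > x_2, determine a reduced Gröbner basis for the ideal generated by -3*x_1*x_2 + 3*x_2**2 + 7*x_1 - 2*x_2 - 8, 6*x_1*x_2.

f_1 = -3*x_1*x_2 + 3*x_2**2 + 7*x_1 - 2*x_2 - 8, LT = x_1*x_2.
f_2 = 6*x_1*x_2, LT = x_1*x_2.

S(f_1,f_2): lcm = x_1*x_2. S = -x_2**2 - 7/3*x_1 + 2/3*x_2 + 8/3.
  leading term x_2**2: no divisor's leading term divides it; move -x_2**2 to the remainder.
  leading term x_1: no divisor's leading term divides it; move -7/3*x_1 to the remainder.
  leading term x_2: no divisor's leading term divides it; move 2/3*x_2 to the remainder.
  leading term 1: no divisor's leading term divides it; move 8/3 to the remainder.
  remainder -x_2**2 - 7/3*x_1 + 2/3*x_2 + 8/3 ≠ 0; add g_3 = -x_2**2 - 7/3*x_1 + 2/3*x_2 + 8/3 to the basis.

S(f_1,g_3): lcm = x_1*x_2**2. S = -x_2**3 - 7/3*x_1**2 - 5/3*x_1*x_2 + 2/3*x_2**2 + 8/3*x_1 + 8/3*x_2.
  leading term x_2**3: subtract (x_2)·g_3 from -x_2**3 - 7/3*x_1**2 - 5/3*x_1*x_2 + 2/3*x_2**2 + 8/3*x_1 + 8/3*x_2 → -7/3*x_1**2 + 2/3*x_1*x_2 + 8/3*x_1
  leading term x_1**2: no divisor's leading term divides it; move -7/3*x_1**2 to the remainder.
  leading term x_1*x_2: subtract (-2/9)·f_1 from 2/3*x_1*x_2 + 8/3*x_1 → 2/3*x_2**2 + 38/9*x_1 - 4/9*x_2 - 16/9
  leading term x_2**2: subtract (-2/3)·g_3 from 2/3*x_2**2 + 38/9*x_1 - 4/9*x_2 - 16/9 → 8/3*x_1
  leading term x_1: no divisor's leading term divides it; move 8/3*x_1 to the remainder.
  remainder -7/3*x_1**2 + 8/3*x_1 ≠ 0; add g_4 = -7/3*x_1**2 + 8/3*x_1 to the basis.

S(f_2,g_3): lcm = x_1*x_2**2. S = -7/3*x_1**2 + 2/3*x_1*x_2 + 8/3*x_1.
  leading term x_1**2: subtract (1)·g_4 from -7/3*x_1**2 + 2/3*x_1*x_2 + 8/3*x_1 → 2/3*x_1*x_2
  leading term x_1*x_2: subtract (-2/9)·f_1 from 2/3*x_1*x_2 → 2/3*x_2**2 + 14/9*x_1 - 4/9*x_2 - 16/9
  leading term x_2**2: subtract (-2/3)·g_3 from 2/3*x_2**2 + 14/9*x_1 - 4/9*x_2 - 16/9 → 0
  remainder 0.

S(f_1,g_4): lcm = x_1**2*x_2. S = -x_1*x_2**2 - 7/3*x_1**2 + 38/21*x_1*x_2 + 8/3*x_1.
  leading term x_1*x_2**2: subtract (1/3*x_2)·f_1 from -x_1*x_2**2 - 7/3*x_1**2 + 38/21*x_1*x_2 + 8/3*x_1 → -x_2**3 - 7/3*x_1**2 - 11/21*x_1*x_2 + 2/3*x_2**2 + 8/3*x_1 + 8/3*x_2
  leading term x_2**3: subtract (x_2)·g_3 from -x_2**3 - 7/3*x_1**2 - 11/21*x_1*x_2 + 2/3*x_2**2 + 8/3*x_1 + 8/3*x_2 → -7/3*x_1**2 + 38/21*x_1*x_2 + 8/3*x_1
  leading term x_1**2: subtract (1)·g_4 from -7/3*x_1**2 + 38/21*x_1*x_2 + 8/3*x_1 → 38/21*x_1*x_2
  leading term x_1*x_2: subtract (-38/63)·f_1 from 38/21*x_1*x_2 → 38/21*x_2**2 + 38/9*x_1 - 76/63*x_2 - 304/63
  leading term x_2**2: subtract (-38/21)·g_3 from 38/21*x_2**2 + 38/9*x_1 - 76/63*x_2 - 304/63 → 0
  remainder 0.

S(f_2,g_4): lcm = x_1**2*x_2. S = 8/7*x_1*x_2.
  leading term x_1*x_2: subtract (-8/21)·f_1 from 8/7*x_1*x_2 → 8/7*x_2**2 + 8/3*x_1 - 16/21*x_2 - 64/21
  leading term x_2**2: subtract (-8/7)·g_3 from 8/7*x_2**2 + 8/3*x_1 - 16/21*x_2 - 64/21 → 0
  remainder 0.

S(g_3,g_4): leading monomials are coprime, so the S-polynomial reduces to 0 (Buchberger's first criterion).
Every S-polynomial of the final basis reduces to 0, so we have a Gröbner basis.
Inter-reduce: drop elements whose leading term is divisible by another's, tail-reduce, and make monic.

G = {x_1**2 - 8/7*x_1, x_1*x_2, x_2**2 + 7/3*x_1 - 2/3*x_2 - 8/3}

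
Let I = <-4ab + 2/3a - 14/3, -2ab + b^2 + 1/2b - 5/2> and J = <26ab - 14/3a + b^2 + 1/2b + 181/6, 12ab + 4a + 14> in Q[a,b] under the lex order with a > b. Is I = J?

No, the ideals differ.

Two ideals are equal iff their reduced Gröbner bases coincide (the reduced basis is unique for a fixed ordering).
Buchberger on the first generating set:
f_1 = -4ab + 2/3a - 14/3, LT = ab.
f_2 = -2ab + b^2 + 1/2b - 5/2, LT = ab.

S(f_1,f_2): lcm = ab. S = -1/6a + 1/2b^2 + 1/4b - 1/12.
  leading term a: no divisor's leading term divides it; move -1/6a to the remainder.
  leading term b^2: no divisor's leading term divides it; move 1/2b^2 to the remainder.
  leading term b: no divisor's leading term divides it; move 1/4b to the remainder.
  leading term 1: no divisor's leading term divides it; move -1/12 to the remainder.
  remainder -1/6a + 1/2b^2 + 1/4b - 1/12 ≠ 0; add g_3 = -1/6a + 1/2b^2 + 1/4b - 1/12 to the basis.

S(f_1,g_3): lcm = ab. S = -1/6a + 3b^3 + 3/2b^2 - 1/2b + 7/6.
  leading term a: subtract (1)·g_3 from -1/6a + 3b^3 + 3/2b^2 - 1/2b + 7/6 → 3b^3 + b^2 - 3/4b + 5/4
  leading term b^3: no divisor's leading term divides it; move 3b^3 to the remainder.
  leading term b^2: no divisor's leading term divides it; move b^2 to the remainder.
  leading term b: no divisor's leading term divides it; move -3/4b to the remainder.
  leading term 1: no divisor's leading term divides it; move 5/4 to the remainder.
  remainder 3b^3 + b^2 - 3/4b + 5/4 ≠ 0; add g_4 = 3b^3 + b^2 - 3/4b + 5/4 to the basis.

The other S-polynomials (S(f_2,g_3), S(f_1,g_4), S(f_2,g_4), S(g_3,g_4)) all reduce to 0 modulo the current basis, so we have a Gröbner basis.
Inter-reduce: drop elements whose leading term is divisible by another's, tail-reduce, and make monic.
Reduced Gröbner basis: {a - 3b^2 - 3/2b + 1/2, b^3 + 1/3b^2 - 1/4b + 5/12}.

Buchberger on the second generating set:
h_1 = 26ab - 14/3a + b^2 + 1/2b + 181/6, LT = ab.
h_2 = 12ab + 4a + 14, LT = ab.

S(h_1,h_2): lcm = ab. S = -20/39a + 1/26b^2 + 1/52b - 1/156.
  leading term a: no divisor's leading term divides it; move -20/39a to the remainder.
  leading term b^2: no divisor's leading term divides it; move 1/26b^2 to the remainder.
  leading term b: no divisor's leading term divides it; move 1/52b to the remainder.
  leading term 1: no divisor's leading term divides it; move -1/156 to the remainder.
  remainder -20/39a + 1/26b^2 + 1/52b - 1/156 ≠ 0; add k_3 = -20/39a + 1/26b^2 + 1/52b - 1/156 to the basis.

S(h_1,k_3): lcm = ab. S = -7/39a + 3/40b^3 + 79/1040b^2 + 7/1040b + 181/156.
  leading term a: subtract (7/20)·k_3 from -7/39a + 3/40b^3 + 79/1040b^2 + 7/1040b + 181/156 → 3/40b^3 + 1/16b^2 + 93/80
  leading term b^3: no divisor's leading term divides it; move 3/40b^3 to the remainder.
  leading term b^2: no divisor's leading term divides it; move 1/16b^2 to the remainder.
  leading term 1: no divisor's leading term divides it; move 93/80 to the remainder.
  remainder 3/40b^3 + 1/16b^2 + 93/80 ≠ 0; add k_4 = 3/40b^3 + 1/16b^2 + 93/80 to the basis.

The other S-polynomials (S(h_2,k_3), S(h_1,k_4), S(h_2,k_4), S(k_3,k_4)) all reduce to 0 modulo the current basis, so we have a Gröbner basis.
Inter-reduce: drop elements whose leading term is divisible by another's, tail-reduce, and make monic.
Reduced Gröbner basis: {a - 3/40b^2 - 3/80b + 1/80, b^3 + 5/6b^2 + 31/2}.

These differ, so the ideals are not equal.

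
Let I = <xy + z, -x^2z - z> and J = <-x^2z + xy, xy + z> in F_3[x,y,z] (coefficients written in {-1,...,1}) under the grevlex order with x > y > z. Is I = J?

For a fixed monomial order, each ideal has a unique reduced Gröbner basis; comparing bases decides equality.
Buchberger on the first generating set:
f_1 = xy + z, LT = xy.
f_2 = -x^2z - z, LT = x^2z.

S(f_1,f_2): lcm = x^2yz. S = xz^2 - yz.
  leading term xz^2: no divisor's leading term divides it; move xz^2 to the remainder.
  leading term yz: no divisor's leading term divides it; move -yz to the remainder.
  remainder xz^2 - yz ≠ 0; add g_3 = xz^2 - yz to the basis.

S(f_1,g_3): lcm = xyz^2. S = y^2z + z^3.
  leading term y^2z: no divisor's leading term divides it; move y^2z to the remainder.
  leading term z^3: no divisor's leading term divides it; move z^3 to the remainder.
  remainder y^2z + z^3 ≠ 0; add g_4 = y^2z + z^3 to the basis.

S(f_2,g_3): lcm = x^2z^2. S = xyz + z^2.
  leading term xyz: subtract (z)·f_1 from xyz + z^2 → 0
  remainder 0.

S(f_1,g_4): lcm = xy^2z. S = -xz^3 + yz^2.
  leading term xz^3: subtract (-z)·g_3 from -xz^3 + yz^2 → 0
  remainder 0.

S(f_2,g_4): lcm = x^2y^2z. S = -x^2z^3 + y^2z.
  leading term x^2z^3: subtract (z^2)·f_2 from -x^2z^3 + y^2z → y^2z + z^3
  leading term y^2z: subtract (1)·g_4 from y^2z + z^3 → 0
  remainder 0.

S(g_3,g_4): lcm = xy^2z^2. S = -xz^4 - y^3z.
  leading term xz^4: subtract (-z^2)·g_3 from -xz^4 - y^3z → -y^3z - yz^3
  leading term y^3z: subtract (-y)·g_4 from -y^3z - yz^3 → 0
  remainder 0.

Every S-polynomial of the final basis reduces to 0, so we have a Gröbner basis.
Inter-reduce: drop elements whose leading term is divisible by another's, tail-reduce, and make monic.
Reduced Gröbner basis: {x^2z + z, y^2z + z^3, xz^2 - yz, xy + z}.

Buchberger on the second generating set:
h_1 = -x^2z + xy, LT = x^2z.
h_2 = xy + z, LT = xy.

S(h_1,h_2): lcm = x^2yz. S = -xy^2 - xz^2.
  leading term xy^2: subtract (-y)·h_2 from -xy^2 - xz^2 → -xz^2 + yz
  leading term xz^2: no divisor's leading term divides it; move -xz^2 to the remainder.
  leading term yz: no divisor's leading term divides it; move yz to the remainder.
  remainder -xz^2 + yz ≠ 0; add k_3 = -xz^2 + yz to the basis.

S(h_1,k_3): lcm = x^2z^2. S = 0.
  remainder 0.

S(h_2,k_3): lcm = xyz^2. S = y^2z + z^3.
  leading term y^2z: no divisor's leading term divides it; move y^2z to the remainder.
  leading term z^3: no divisor's leading term divides it; move z^3 to the remainder.
  remainder y^2z + z^3 ≠ 0; add k_4 = y^2z + z^3 to the basis.

S(h_1,k_4): lcm = x^2y^2z. S = -x^2z^3 - xy^3.
  leading term x^2z^3: subtract (z^2)·h_1 from -x^2z^3 - xy^3 → -xy^3 - xyz^2
  leading term xy^3: subtract (-y^2)·h_2 from -xy^3 - xyz^2 → -xyz^2 + y^2z
  leading term xyz^2: subtract (-z^2)·h_2 from -xyz^2 + y^2z → y^2z + z^3
  leading term y^2z: subtract (1)·k_4 from y^2z + z^3 → 0
  remainder 0.

S(h_2,k_4): lcm = xy^2z. S = -xz^3 + yz^2.
  leading term xz^3: subtract (z)·k_3 from -xz^3 + yz^2 → 0
  remainder 0.

S(k_3,k_4): lcm = xy^2z^2. S = -xz^4 - y^3z.
  leading term xz^4: subtract (z^2)·k_3 from -xz^4 - y^3z → -y^3z - yz^3
  leading term y^3z: subtract (-y)·k_4 from -y^3z - yz^3 → 0
  remainder 0.

Every S-polynomial of the final basis reduces to 0, so we have a Gröbner basis.
Inter-reduce: drop elements whose leading term is divisible by another's, tail-reduce, and make monic.
Reduced Gröbner basis: {x^2z + z, y^2z + z^3, xz^2 - yz, xy + z}.

Same reduced basis, so the two generating sets span the same ideal.

Yes, the ideals are equal.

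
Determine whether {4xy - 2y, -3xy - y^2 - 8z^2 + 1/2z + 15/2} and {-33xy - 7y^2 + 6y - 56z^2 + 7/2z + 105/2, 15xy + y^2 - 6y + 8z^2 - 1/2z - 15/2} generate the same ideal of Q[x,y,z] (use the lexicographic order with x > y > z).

Since reduced Gröbner bases are canonical representatives of ideals under a given ordering, it suffices to compute and compare them.
Buchberger on the first generating set:
f_1 = 4xy - 2y, LT = xy.
f_2 = -3xy - y^2 - 8z^2 + 1/2z + 15/2, LT = xy.

S(f_1,f_2): lcm = xy. S = -1/3y^2 - 1/2y - 8/3z^2 + 1/6z + 5/2.
  reduce S modulo (f_1, f_2):
  remainder -1/3y^2 - 1/2y - 8/3z^2 + 1/6z + 5/2 ≠ 0; add g_3 = -1/3y^2 - 1/2y - 8/3z^2 + 1/6z + 5/2 to the basis.

S(f_1,g_3): lcm = xy^2. S = -3/2xy - 8xz^2 + 1/2xz + 15/2x - 1/2y^2.
  reduce S modulo (f_1, f_2, g_3):
  remainder -8xz^2 + 1/2xz + 15/2x + 4z^2 - 1/4z - 15/4 ≠ 0; add g_4 = -8xz^2 + 1/2xz + 15/2x + 4z^2 - 1/4z - 15/4 to the basis.

The other S-polynomials (S(f_2,g_3), S(f_1,g_4), S(f_2,g_4), S(g_3,g_4)) all reduce to 0 modulo the current basis, so we have a Gröbner basis.
Inter-reduce: drop elements whose leading term is divisible by another's, tail-reduce, and make monic.
Reduced Gröbner basis: {xy - 1/2y, xz^2 - 1/16xz - 15/16x - 1/2z^2 + 1/32z + 15/32, y^2 + 3/2y + 8z^2 - 1/2z - 15/2}.

Buchberger on the second generating set:
h_1 = -33xy - 7y^2 + 6y - 56z^2 + 7/2z + 105/2, LT = xy.
h_2 = 15xy + y^2 - 6y + 8z^2 - 1/2z - 15/2, LT = xy.

S(h_1,h_2): lcm = xy. S = 8/55y^2 + 12/55y + 64/55z^2 - 4/55z - 12/11.
  reduce S modulo (h_1, h_2):
  remainder 8/55y^2 + 12/55y + 64/55z^2 - 4/55z - 12/11 ≠ 0; add k_3 = 8/55y^2 + 12/55y + 64/55z^2 - 4/55z - 12/11 to the basis.

S(h_1,k_3): lcm = xy^2. S = -3/2xy - 8xz^2 + 1/2xz + 15/2x + 7/33y^3 - 2/11y^2 + 56/33yz^2 - 7/66yz - 35/22y.
  reduce S modulo (h_1, h_2, k_3):
  remainder -8xz^2 + 1/2xz + 15/2x + 4z^2 - 1/4z - 15/4 ≠ 0; add k_4 = -8xz^2 + 1/2xz + 15/2x + 4z^2 - 1/4z - 15/4 to the basis.

The other S-polynomials (S(h_2,k_3), S(h_1,k_4), S(h_2,k_4), S(k_3,k_4)) all reduce to 0 modulo the current basis, so we have a Gröbner basis.
Inter-reduce: drop elements whose leading term is divisible by another's, tail-reduce, and make monic.
Reduced Gröbner basis: {xy - 1/2y, xz^2 - 1/16xz - 15/16x - 1/2z^2 + 1/32z + 15/32, y^2 + 3/2y + 8z^2 - 1/2z - 15/2}.

These coincide, so the ideals are equal.
The same test decides containment: I ⊆ J iff every generator of I reduces to 0 modulo a Gröbner basis of J.

Yes, the ideals are equal.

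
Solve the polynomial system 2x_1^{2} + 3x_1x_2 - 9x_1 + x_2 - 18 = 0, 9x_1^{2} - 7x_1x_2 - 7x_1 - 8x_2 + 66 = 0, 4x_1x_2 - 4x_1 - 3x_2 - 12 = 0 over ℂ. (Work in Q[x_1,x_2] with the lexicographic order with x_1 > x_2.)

Compute a lex Gröbner basis by Buchberger's algorithm.
f_1 = 2x_1^{2} + 3x_1x_2 - 9x_1 + x_2 - 18, LT = x_1^{2}.
f_2 = 9x_1^{2} - 7x_1x_2 - 7x_1 - 8x_2 + 66, LT = x_1^{2}.
f_3 = 4x_1x_2 - 4x_1 - 3x_2 - 12, LT = x_1x_2.

S(f_1,f_2): lcm = x_1^{2}. S = \tfrac{41}{18}x_1x_2 - \tfrac{67}{18}x_1 + \tfrac{25}{18}x_2 - \tfrac{49}{3}.
  reduce S modulo (f_1, f_2, f_3):
  remainder -\tfrac{13}{9}x_1 + \tfrac{223}{72}x_2 - \tfrac{19}{2} ≠ 0; add h_4 = -\tfrac{13}{9}x_1 + \tfrac{223}{72}x_2 - \tfrac{19}{2} to the basis.

S(f_1,f_3): lcm = x_1^{2}x_2. S = x_1^{2} + \tfrac{3}{2}x_1x_2^{2} - \tfrac{15}{4}x_1x_2 + 3x_1 + \tfrac{1}{2}x_2^{2} - 9x_2.
  reduce S modulo (f_1, f_2, f_3, h_4):
  remainder \tfrac{13}{8}x_2^{2} + \tfrac{95}{416}x_2 - \tfrac{2799}{104} ≠ 0; add h_5 = \tfrac{13}{8}x_2^{2} + \tfrac{95}{416}x_2 - \tfrac{2799}{104} to the basis.

S(f_2,f_3): lcm = x_1^{2}x_2. S = x_1^{2} - \tfrac{7}{9}x_1x_2^{2} - \tfrac{1}{36}x_1x_2 + 3x_1 - \tfrac{8}{9}x_2^{2} + \tfrac{22}{3}x_2.
  reduce S modulo (f_1, f_2, f_3, h_4, h_5):
  remainder \tfrac{229015}{16224}x_2 - \tfrac{229015}{4056} ≠ 0; add h_6 = \tfrac{229015}{16224}x_2 - \tfrac{229015}{4056} to the basis.

The other S-polynomials (S(f_1,h_4), S(f_2,h_4), S(f_3,h_4), S(f_1,h_5), S(f_2,h_5), S(f_3,h_5), S(h_4,h_5), S(f_1,h_6), S(f_2,h_6), S(f_3,h_6), S(h_4,h_6), S(h_5,h_6)) all reduce to 0 modulo the current basis, so we have a Gröbner basis.
Inter-reduce: drop elements whose leading term is divisible by another's, tail-reduce, and make monic.
Reduced Gröbner basis: {x_1 - 2, x_2 - 4}.

Since the basis is lex-ordered, x_2 - 4 is univariate in x_2. Its roots are {4}. Back-substituting each root into the other basis elements fixes the other coordinates.
  x_2 = 4: the earlier basis element becomes x_1 - 2 = 0, giving x_1 = 2 — point (2, 4).

{(2, 4)}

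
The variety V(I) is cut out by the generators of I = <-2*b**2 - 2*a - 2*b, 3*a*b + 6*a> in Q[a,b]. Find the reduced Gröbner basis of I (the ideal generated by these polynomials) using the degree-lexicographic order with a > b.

G = {a**2 + 2*a, a*b + 2*a, b**2 + a + b}

The reduced Gröbner basis is the canonical form of the ideal for this ordering.

f_1 = -2*b**2 - 2*a - 2*b, LT = b**2.
f_2 = 3*a*b + 6*a, LT = a*b.

S(f_1,f_2): lcm = a*b**2. S = a**2 - a*b.
  reduce S modulo (f_1, f_2):
  remainder a**2 + 2*a ≠ 0; add g_3 = a**2 + 2*a to the basis.

The other S-polynomials (S(f_1,g_3), S(f_2,g_3)) all reduce to 0 modulo the current basis, so we have a Gröbner basis.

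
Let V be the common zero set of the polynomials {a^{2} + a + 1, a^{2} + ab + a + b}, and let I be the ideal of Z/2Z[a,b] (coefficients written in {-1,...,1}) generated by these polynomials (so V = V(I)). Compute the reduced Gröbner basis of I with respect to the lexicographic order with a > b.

G = {a + b, b^{2} + b + 1}

f_1 = a^{2} + a + 1, LT = a^{2}.
f_2 = a^{2} + ab + a + b, LT = a^{2}.

S(f_1,f_2): lcm = a^{2}. S = ab + b + 1.
  leading term ab: no divisor's leading term divides it; move ab to the remainder.
  leading term b: no divisor's leading term divides it; move b to the remainder.
  leading term 1: no divisor's leading term divides it; move 1 to the remainder.
  remainder ab + b + 1 ≠ 0; add g_3 = ab + b + 1 to the basis.

S(f_1,g_3): lcm = a^{2}b. S = a + b.
  leading term a: no divisor's leading term divides it; move a to the remainder.
  leading term b: no divisor's leading term divides it; move b to the remainder.
  remainder a + b ≠ 0; add g_4 = a + b to the basis.

S(f_2,g_3): lcm = a^{2}b. S = ab^{2} + a + b^{2}.
  leading term ab^{2}: subtract (b)·g_3 from ab^{2} + a + b^{2} → a + b
  leading term a: subtract (1)·g_4 from a + b → 0
  remainder 0.

S(f_1,g_4): lcm = a^{2}. S = ab + a + 1.
  leading term ab: subtract (1)·g_3 from ab + a + 1 → a + b
  leading term a: subtract (1)·g_4 from a + b → 0
  remainder 0.

S(f_2,g_4): lcm = a^{2}. S = a + b.
  leading term a: subtract (1)·g_4 from a + b → 0
  remainder 0.

S(g_3,g_4): lcm = ab. S = b^{2} + b + 1.
  leading term b^{2}: no divisor's leading term divides it; move b^{2} to the remainder.
  leading term b: no divisor's leading term divides it; move b to the remainder.
  leading term 1: no divisor's leading term divides it; move 1 to the remainder.
  remainder b^{2} + b + 1 ≠ 0; add g_5 = b^{2} + b + 1 to the basis.

S(f_1,g_5): leading monomials are coprime, so the S-polynomial reduces to 0 (Buchberger's first criterion).
S(f_2,g_5): leading monomials are coprime, so the S-polynomial reduces to 0 (Buchberger's first criterion).
S(g_3,g_5): lcm = ab^{2}. S = ab + a + b^{2} + b.
  leading term ab: subtract (1)·g_3 from ab + a + b^{2} + b → a + b^{2} + 1
  leading term a: subtract (1)·g_4 from a + b^{2} + 1 → b^{2} + b + 1
  leading term b^{2}: subtract (1)·g_5 from b^{2} + b + 1 → 0
  remainder 0.

S(g_4,g_5): leading monomials are coprime, so the S-polynomial reduces to 0 (Buchberger's first criterion).
Every S-polynomial of the final basis reduces to 0, so we have a Gröbner basis.
Inter-reduce: drop elements whose leading term is divisible by another's, tail-reduce, and make monic.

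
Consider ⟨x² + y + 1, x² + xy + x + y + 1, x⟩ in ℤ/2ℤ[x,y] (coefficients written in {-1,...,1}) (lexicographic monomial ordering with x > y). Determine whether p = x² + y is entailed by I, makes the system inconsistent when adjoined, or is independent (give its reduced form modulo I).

Adjoining x² + y makes the ideal the whole ring: the system is inconsistent.

First compute the reduced Gröbner basis of I by Buchberger's algorithm.
f_1 = x² + y + 1, LT = x².
f_2 = x² + xy + x + y + 1, LT = x².
f_3 = x, LT = x.

S(f_1,f_2): lcm = x². S = xy + x.
  leading term xy: subtract (y)·f_3 from xy + x → x
  leading term x: subtract (1)·f_3 from x → 0
  remainder 0.

S(f_1,f_3): lcm = x². S = y + 1.
  leading term y: no divisor's leading term divides it; move y to the remainder.
  leading term 1: no divisor's leading term divides it; move 1 to the remainder.
  remainder y + 1 ≠ 0; add h_4 = y + 1 to the basis.

S(f_2,f_3): lcm = x². S = xy + x + y + 1.
  leading term xy: subtract (y)·f_3 from xy + x + y + 1 → x + y + 1
  leading term x: subtract (1)·f_3 from x + y + 1 → y + 1
  leading term y: subtract (1)·h_4 from y + 1 → 0
  remainder 0.

S(f_1,h_4): leading monomials are coprime, so the S-polynomial reduces to 0 (Buchberger's first criterion).
S(f_2,h_4): leading monomials are coprime, so the S-polynomial reduces to 0 (Buchberger's first criterion).
S(f_3,h_4): leading monomials are coprime, so the S-polynomial reduces to 0 (Buchberger's first criterion).
Every S-polynomial of the final basis reduces to 0, so we have a Gröbner basis.
Inter-reduce: drop elements whose leading term is divisible by another's, tail-reduce, and make monic.
Reduced Gröbner basis: {x, y + 1}.
Label its elements g_1 = x, g_2 = y + 1.

Reduce p = x² + y modulo G:
  leading term x²: subtract (x)·g_1 from x² + y → y
  leading term y: subtract (1)·g_2 from y → 1
  leading term 1: no divisor's leading term divides it; move 1 to the remainder.
  normal form = 1.
The normal form is nonzero, so p ∉ I. Since p minus its normal form lies in I, I + (p) = I + (r) where r = 1; decide whether this ideal is the whole ring.
Here r = 1 is a nonzero constant, hence a unit: 1 ∈ I + (p), the Gröbner basis of I + (p) is {1}, and the enlarged system has no common solution — adjoining p is inconsistent.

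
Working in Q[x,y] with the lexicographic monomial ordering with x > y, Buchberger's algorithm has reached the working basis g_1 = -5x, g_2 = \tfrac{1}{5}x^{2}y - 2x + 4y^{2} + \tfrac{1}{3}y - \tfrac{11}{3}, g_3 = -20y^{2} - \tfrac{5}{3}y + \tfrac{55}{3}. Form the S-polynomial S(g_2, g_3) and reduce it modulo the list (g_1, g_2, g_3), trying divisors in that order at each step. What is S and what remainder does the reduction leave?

lcm(LM(g_2), LM(g_3)) = x^{2}y^{2}.
S = (lcm/LT(g_2))·g_2 − (lcm/LT(g_3))·g_3 = -\tfrac{1}{12}x^{2}y + \tfrac{11}{12}x^{2} - 10xy + 20y^{3} + \tfrac{5}{3}y^{2} - \tfrac{55}{3}y.
Reduce S modulo (g_1, g_2, g_3) in that order:
  leading term x^{2}y: subtract (\tfrac{1}{60}xy)·g_1 from -\tfrac{1}{12}x^{2}y + \tfrac{11}{12}x^{2} - 10xy + 20y^{3} + \tfrac{5}{3}y^{2} - \tfrac{55}{3}y → \tfrac{11}{12}x^{2} - 10xy + 20y^{3} + \tfrac{5}{3}y^{2} - \tfrac{55}{3}y
  leading term x^{2}: subtract (-\tfrac{11}{60}x)·g_1 from \tfrac{11}{12}x^{2} - 10xy + 20y^{3} + \tfrac{5}{3}y^{2} - \tfrac{55}{3}y → -10xy + 20y^{3} + \tfrac{5}{3}y^{2} - \tfrac{55}{3}y
  leading term xy: subtract (2y)·g_1 from -10xy + 20y^{3} + \tfrac{5}{3}y^{2} - \tfrac{55}{3}y → 20y^{3} + \tfrac{5}{3}y^{2} - \tfrac{55}{3}y
  leading term y^{3}: subtract (-y)·g_3 from 20y^{3} + \tfrac{5}{3}y^{2} - \tfrac{55}{3}y → 0
The remainder is 0, so this S-polynomial contributes no new basis element.

S(g_2, g_3) = -\tfrac{1}{12}x^{2}y + \tfrac{11}{12}x^{2} - 10xy + 20y^{3} + \tfrac{5}{3}y^{2} - \tfrac{55}{3}y; remainder on division = 0.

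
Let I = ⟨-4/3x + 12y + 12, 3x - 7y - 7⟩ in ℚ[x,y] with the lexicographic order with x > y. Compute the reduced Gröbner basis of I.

G = {x, y + 1}

f_1 = -4/3x + 12y + 12, LT = x.
f_2 = 3x - 7y - 7, LT = x.

S(f_1,f_2): lcm = x. S = -20/3y - 20/3.
  leading term y: no divisor's leading term divides it; move -20/3y to the remainder.
  leading term 1: no divisor's leading term divides it; move -20/3 to the remainder.
  remainder -20/3y - 20/3 ≠ 0; add g_3 = -20/3y - 20/3 to the basis.

S(f_1,g_3): leading monomials are coprime, so the S-polynomial reduces to 0 (Buchberger's first criterion).
S(f_2,g_3): leading monomials are coprime, so the S-polynomial reduces to 0 (Buchberger's first criterion).
Every S-polynomial of the final basis reduces to 0, so we have a Gröbner basis.
Inter-reduce: drop elements whose leading term is divisible by another's, tail-reduce, and make monic.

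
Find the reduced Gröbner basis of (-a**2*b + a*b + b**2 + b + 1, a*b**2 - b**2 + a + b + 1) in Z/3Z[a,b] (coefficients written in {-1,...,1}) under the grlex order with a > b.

G = {a**3 + a + b, a**2*b - a*b - b**2 - b - 1, a*b**2 - b**2 + a + b + 1, b**3 + a**2 + a*b + b**2 + a + b}

f_1 = -a**2*b + a*b + b**2 + b + 1, LT = a**2*b.
f_2 = a*b**2 - b**2 + a + b + 1, LT = a*b**2.

S(f_1,f_2): lcm = a**2*b**2. S = -b**3 - a**2 - a*b - b**2 - a - b.
  leading term b**3: no divisor's leading term divides it; move -b**3 to the remainder.
  leading term a**2: no divisor's leading term divides it; move -a**2 to the remainder.
  leading term a*b: no divisor's leading term divides it; move -a*b to the remainder.
  leading term b**2: no divisor's leading term divides it; move -b**2 to the remainder.
  leading term a: no divisor's leading term divides it; move -a to the remainder.
  leading term b: no divisor's leading term divides it; move -b to the remainder.
  remainder -b**3 - a**2 - a*b - b**2 - a - b ≠ 0; add g_3 = -b**3 - a**2 - a*b - b**2 - a - b to the basis.

S(f_1,g_3): lcm = a**2*b**3. S = -a**4 - a**3*b - a**2*b**2 - a*b**3 - b**4 - a**3 - a**2*b - b**3 - b**2.
  leading term a**4: no divisor's leading term divides it; move -a**4 to the remainder.
  leading term a**3*b: subtract (a)·f_1 from -a**3*b - a**2*b**2 - a*b**3 - b**4 - a**3 - a**2*b - b**3 - b**2 → -a**2*b**2 - a*b**3 - b**4 - a**3 + a**2*b - a*b**2 - b**3 - a*b - b**2 - a
  leading term a**2*b**2: subtract (b)·f_1 from -a**2*b**2 - a*b**3 - b**4 - a**3 + a**2*b - a*b**2 - b**3 - a*b - b**2 - a → -a*b**3 - b**4 - a**3 + a**2*b + a*b**2 + b**3 - a*b + b**2 - a - b
  leading term a*b**3: subtract (-b)·f_2 from -a*b**3 - b**4 - a**3 + a**2*b + a*b**2 + b**3 - a*b + b**2 - a - b → -b**4 - a**3 + a**2*b + a*b**2 - b**2 - a
  leading term b**4: subtract (b)·g_3 from -b**4 - a**3 + a**2*b + a*b**2 - b**2 - a → -a**3 - a**2*b - a*b**2 + b**3 + a*b - a
  leading term a**3: no divisor's leading term divides it; move -a**3 to the remainder.
  leading term a**2*b: subtract (1)·f_1 from -a**2*b - a*b**2 + b**3 + a*b - a → -a*b**2 + b**3 - b**2 - a - b - 1
  leading term a*b**2: subtract (-1)·f_2 from -a*b**2 + b**3 - b**2 - a - b - 1 → b**3 + b**2
  leading term b**3: subtract (-1)·g_3 from b**3 + b**2 → -a**2 - a*b - a - b
  leading term a**2: no divisor's leading term divides it; move -a**2 to the remainder.
  leading term a*b: no divisor's leading term divides it; move -a*b to the remainder.
  leading term a: no divisor's leading term divides it; move -a to the remainder.
  leading term b: no divisor's leading term divides it; move -b to the remainder.
  remainder -a**4 - a**3 - a**2 - a*b - a - b ≠ 0; add g_4 = -a**4 - a**3 - a**2 - a*b - a - b to the basis.

S(f_2,g_3): lcm = a*b**3. S = -a**3 - a**2*b - a*b**2 - b**3 - a**2 + b**2 + b.
  leading term a**3: no divisor's leading term divides it; move -a**3 to the remainder.
  leading term a**2*b: subtract (1)·f_1 from -a**2*b - a*b**2 - b**3 - a**2 + b**2 + b → -a*b**2 - b**3 - a**2 - a*b - 1
  leading term a*b**2: subtract (-1)·f_2 from -a*b**2 - b**3 - a**2 - a*b - 1 → -b**3 - a**2 - a*b - b**2 + a + b
  leading term b**3: subtract (1)·g_3 from -b**3 - a**2 - a*b - b**2 + a + b → -a - b
  leading term a: no divisor's leading term divides it; move -a to the remainder.
  leading term b: no divisor's leading term divides it; move -b to the remainder.
  remainder -a**3 - a - b ≠ 0; add g_5 = -a**3 - a - b to the basis.

S(f_1,g_4): lcm = a**4*b. S = a**3*b - a**2*b**2 + a**2*b - a*b**2 - a**2 - a*b - b**2.
  leading term a**3*b: subtract (-a)·f_1 from a**3*b - a**2*b**2 + a**2*b - a*b**2 - a**2 - a*b - b**2 → -a**2*b**2 - a**2*b - a**2 - b**2 + a
  leading term a**2*b**2: subtract (b)·f_1 from -a**2*b**2 - a**2*b - a**2 - b**2 + a → -a**2*b - a*b**2 - b**3 - a**2 + b**2 + a - b
  leading term a**2*b: subtract (1)·f_1 from -a**2*b - a*b**2 - b**3 - a**2 + b**2 + a - b → -a*b**2 - b**3 - a**2 - a*b + a + b - 1
  leading term a*b**2: subtract (-1)·f_2 from -a*b**2 - b**3 - a**2 - a*b + a + b - 1 → -b**3 - a**2 - a*b - b**2 - a - b
  leading term b**3: subtract (1)·g_3 from -b**3 - a**2 - a*b - b**2 - a - b → 0
  remainder 0.

S(f_2,g_4): lcm = a**4*b**2. S = a**3*b**2 + a**4 + a**3*b - a**2*b**2 - a*b**3 + a**3 - a*b**2 - b**3.
  leading term a**3*b**2: subtract (-a*b)·f_1 from a**3*b**2 + a**4 + a**3*b - a**2*b**2 - a*b**3 + a**3 - a*b**2 - b**3 → a**4 + a**3*b + a**3 - b**3 + a*b
  leading term a**4: subtract (-1)·g_4 from a**4 + a**3*b + a**3 - b**3 + a*b → a**3*b - b**3 - a**2 - a - b
  leading term a**3*b: subtract (-a)·f_1 from a**3*b - b**3 - a**2 - a - b → a**2*b + a*b**2 - b**3 - a**2 + a*b - b
  leading term a**2*b: subtract (-1)·f_1 from a**2*b + a*b**2 - b**3 - a**2 + a*b - b → a*b**2 - b**3 - a**2 - a*b + b**2 + 1
  leading term a*b**2: subtract (1)·f_2 from a*b**2 - b**3 - a**2 - a*b + b**2 + 1 → -b**3 - a**2 - a*b - b**2 - a - b
  leading term b**3: subtract (1)·g_3 from -b**3 - a**2 - a*b - b**2 - a - b → 0
  remainder 0.

S(g_3,g_4): leading monomials are coprime, so the S-polynomial reduces to 0 (Buchberger's first criterion).
S(f_1,g_5): lcm = a**3*b. S = -a**2*b - a*b**2 + a*b - b**2 - a.
  leading term a**2*b: subtract (1)·f_1 from -a**2*b - a*b**2 + a*b - b**2 - a → -a*b**2 + b**2 - a - b - 1
  leading term a*b**2: subtract (-1)·f_2 from -a*b**2 + b**2 - a - b - 1 → 0
  remainder 0.

S(f_2,g_5): lcm = a**3*b**2. S = -a**2*b**2 + a**3 + a**2*b - a*b**2 - b**3 + a**2.
  leading term a**2*b**2: subtract (b)·f_1 from -a**2*b**2 + a**3 + a**2*b - a*b**2 - b**3 + a**2 → a**3 + a**2*b + a*b**2 + b**3 + a**2 - b**2 - b
  leading term a**3: subtract (-1)·g_5 from a**3 + a**2*b + a*b**2 + b**3 + a**2 - b**2 - b → a**2*b + a*b**2 + b**3 + a**2 - b**2 - a + b
  leading term a**2*b: subtract (-1)·f_1 from a**2*b + a*b**2 + b**3 + a**2 - b**2 - a + b → a*b**2 + b**3 + a**2 + a*b - a - b + 1
  leading term a*b**2: subtract (1)·f_2 from a*b**2 + b**3 + a**2 + a*b - a - b + 1 → b**3 + a**2 + a*b + b**2 + a + b
  leading term b**3: subtract (-1)·g_3 from b**3 + a**2 + a*b + b**2 + a + b → 0
  remainder 0.

S(g_3,g_5): leading monomials are coprime, so the S-polynomial reduces to 0 (Buchberger's first criterion).
S(g_4,g_5): lcm = a**4. S = a**3 + a + b.
  leading term a**3: subtract (-1)·g_5 from a**3 + a + b → 0
  remainder 0.

Every S-polynomial of the final basis reduces to 0, so we have a Gröbner basis.
Inter-reduce: drop elements whose leading term is divisible by another's, tail-reduce, and make monic.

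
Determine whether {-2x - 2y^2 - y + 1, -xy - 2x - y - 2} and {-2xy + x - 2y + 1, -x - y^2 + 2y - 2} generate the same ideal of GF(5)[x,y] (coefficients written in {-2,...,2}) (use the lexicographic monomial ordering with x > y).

Yes, the ideals are equal.

Two ideals are equal iff their reduced Gröbner bases coincide (the reduced basis is unique for a fixed ordering).
Buchberger on the first generating set:
f_1 = -2x - 2y^2 - y + 1, LT = x.
f_2 = -xy - 2x - y - 2, LT = xy.

S(f_1,f_2): lcm = xy. S = -2x + y^3 - 2y^2 + y - 2.
  reduce S modulo (f_1, f_2):
  remainder y^3 + 2y + 2 ≠ 0; add g_3 = y^3 + 2y + 2 to the basis.

The other S-polynomials (S(f_1,g_3), S(f_2,g_3)) all reduce to 0 modulo the current basis, so we have a Gröbner basis.
Inter-reduce: drop elements whose leading term is divisible by another's, tail-reduce, and make monic.
Reduced Gröbner basis: {x + y^2 - 2y + 2, y^3 + 2y + 2}.

Buchberger on the second generating set:
h_1 = -2xy + x - 2y + 1, LT = xy.
h_2 = -x - y^2 + 2y - 2, LT = x.

S(h_1,h_2): lcm = xy. S = 2x - y^3 + 2y^2 - y + 2.
  reduce S modulo (h_1, h_2):
  remainder -y^3 - 2y - 2 ≠ 0; add k_3 = -y^3 - 2y - 2 to the basis.

The other S-polynomials (S(h_1,k_3), S(h_2,k_3)) all reduce to 0 modulo the current basis, so we have a Gröbner basis.
Inter-reduce: drop elements whose leading term is divisible by another's, tail-reduce, and make monic.
Reduced Gröbner basis: {x + y^2 - 2y + 2, y^3 + 2y + 2}.

These coincide, so the ideals are equal.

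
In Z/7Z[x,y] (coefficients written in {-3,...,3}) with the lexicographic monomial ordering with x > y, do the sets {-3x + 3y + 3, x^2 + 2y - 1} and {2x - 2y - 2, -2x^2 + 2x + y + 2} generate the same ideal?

No, the ideals differ.

Since reduced Gröbner bases are canonical representatives of ideals under a given ordering, it suffices to compute and compare them.
Buchberger on the first generating set:
f_1 = -3x + 3y + 3, LT = x.
f_2 = x^2 + 2y - 1, LT = x^2.

S(f_1,f_2): lcm = x^2. S = -xy - x - 2y + 1.
  leading term xy: subtract (-2y)·f_1 from -xy - x - 2y + 1 → -x - y^2 - 3y + 1
  leading term x: subtract (-2)·f_1 from -x - y^2 - 3y + 1 → -y^2 + 3y
  leading term y^2: no divisor's leading term divides it; move -y^2 to the remainder.
  leading term y: no divisor's leading term divides it; move 3y to the remainder.
  remainder -y^2 + 3y ≠ 0; add g_3 = -y^2 + 3y to the basis.

The other S-polynomials (S(f_1,g_3), S(f_2,g_3)) all reduce to 0 modulo the current basis, so we have a Gröbner basis.
Inter-reduce: drop elements whose leading term is divisible by another's, tail-reduce, and make monic.
Reduced Gröbner basis: {x - y - 1, y^2 - 3y}.

Buchberger on the second generating set:
h_1 = 2x - 2y - 2, LT = x.
h_2 = -2x^2 + 2x + y + 2, LT = x^2.

S(h_1,h_2): lcm = x^2. S = -xy - 3y + 1.
  leading term xy: subtract (3y)·h_1 from -xy - 3y + 1 → -y^2 + 3y + 1
  leading term y^2: no divisor's leading term divides it; move -y^2 to the remainder.
  leading term y: no divisor's leading term divides it; move 3y to the remainder.
  leading term 1: no divisor's leading term divides it; move 1 to the remainder.
  remainder -y^2 + 3y + 1 ≠ 0; add k_3 = -y^2 + 3y + 1 to the basis.

The other S-polynomials (S(h_1,k_3), S(h_2,k_3)) all reduce to 0 modulo the current basis, so we have a Gröbner basis.
Inter-reduce: drop elements whose leading term is divisible by another's, tail-reduce, and make monic.
Reduced Gröbner basis: {x - y - 1, y^2 - 3y - 1}.

Since the reduced bases disagree, the two ideals are not the same.
The same test decides containment: I ⊆ J iff every generator of I reduces to 0 modulo a Gröbner basis of J.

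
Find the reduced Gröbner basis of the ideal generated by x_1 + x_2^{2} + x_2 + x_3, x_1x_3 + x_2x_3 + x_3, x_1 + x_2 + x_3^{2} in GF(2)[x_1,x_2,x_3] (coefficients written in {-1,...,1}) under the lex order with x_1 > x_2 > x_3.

G = {x_1 + x_2 + x_3^{2}, x_2^{2} + x_3^{2} + x_3, x_3^{3} + x_3}

This is the nonlinear analogue of row-reducing a linear system.

f_1 = x_1 + x_2^{2} + x_2 + x_3, LT = x_1.
f_2 = x_1x_3 + x_2x_3 + x_3, LT = x_1x_3.
f_3 = x_1 + x_2 + x_3^{2}, LT = x_1.

S(f_1,f_2): lcm = x_1x_3. S = x_2^{2}x_3 + x_3^{2} + x_3.
  reduce S modulo (f_1, f_2, f_3):
  remainder x_2^{2}x_3 + x_3^{2} + x_3 ≠ 0; add g_4 = x_2^{2}x_3 + x_3^{2} + x_3 to the basis.

S(f_1,f_3): lcm = x_1. S = x_2^{2} + x_3^{2} + x_3.
  reduce S modulo (f_1, f_2, f_3, g_4):
  remainder x_2^{2} + x_3^{2} + x_3 ≠ 0; add g_5 = x_2^{2} + x_3^{2} + x_3 to the basis.

S(f_2,f_3): lcm = x_1x_3. S = x_3^{3} + x_3.
  reduce S modulo (f_1, f_2, f_3, g_4, g_5):
  remainder x_3^{3} + x_3 ≠ 0; add g_6 = x_3^{3} + x_3 to the basis.

The other S-polynomials (S(f_1,g_4), S(f_2,g_4), S(f_3,g_4), S(f_1,g_5), S(f_2,g_5), S(f_3,g_5), S(g_4,g_5), S(f_1,g_6), S(f_2,g_6), S(f_3,g_6), S(g_4,g_6), S(g_5,g_6)) all reduce to 0 modulo the current basis, so we have a Gröbner basis.
Inter-reduce: drop elements whose leading term is divisible by another's, tail-reduce, and make monic.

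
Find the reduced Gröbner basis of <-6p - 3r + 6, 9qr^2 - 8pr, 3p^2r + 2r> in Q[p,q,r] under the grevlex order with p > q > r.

G = {r^3 - 4r^2 + 20/3r, qr + 2/15r^2 - 4/45r, p + 1/2r - 1}

f_1 = -6p - 3r + 6, LT = p.
f_2 = 9qr^2 - 8pr, LT = qr^2.
f_3 = 3p^2r + 2r, LT = p^2r.

S(f_1,f_3): lcm = p^2r. S = 1/2pr^2 - pr - 2/3r.
  reduce S modulo (f_1, f_2, f_3):
  remainder -1/4r^3 + r^2 - 5/3r ≠ 0; add g_4 = -1/4r^3 + r^2 - 5/3r to the basis.

S(f_2,g_4): lcm = qr^3. S = -8/9pr^2 + 4qr^2 - 20/3qr.
  reduce S modulo (f_1, f_2, f_3, g_4):
  remainder -20/3qr - 8/9r^2 + 16/27r ≠ 0; add g_5 = -20/3qr - 8/9r^2 + 16/27r to the basis.

The other S-polynomials (S(f_1,f_2), S(f_2,f_3), S(f_1,g_4), S(f_3,g_4), S(f_1,g_5), S(f_2,g_5), S(f_3,g_5), S(g_4,g_5)) all reduce to 0 modulo the current basis, so we have a Gröbner basis.
Inter-reduce: drop elements whose leading term is divisible by another's, tail-reduce, and make monic.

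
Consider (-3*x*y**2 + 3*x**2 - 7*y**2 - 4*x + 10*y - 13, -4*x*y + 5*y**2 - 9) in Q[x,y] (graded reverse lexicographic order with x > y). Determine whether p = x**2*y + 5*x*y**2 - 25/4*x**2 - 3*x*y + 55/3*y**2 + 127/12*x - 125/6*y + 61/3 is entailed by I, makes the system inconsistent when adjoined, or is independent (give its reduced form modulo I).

First compute the reduced Gröbner basis of I by Buchberger's algorithm.
f_1 = -3*x*y**2 + 3*x**2 - 7*y**2 - 4*x + 10*y - 13, LT = x*y**2.
f_2 = -4*x*y + 5*y**2 - 9, LT = x*y.

S(f_1,f_2): lcm = x*y**2. S = 5/4*y**3 - x**2 + 7/3*y**2 + 4/3*x - 67/12*y + 13/3.
  reduce S modulo (f_1, f_2):
  remainder 5/4*y**3 - x**2 + 7/3*y**2 + 4/3*x - 67/12*y + 13/3 ≠ 0; add h_3 = 5/4*y**3 - x**2 + 7/3*y**2 + 4/3*x - 67/12*y + 13/3 to the basis.

S(f_1,h_3): lcm = x*y**3. S = 4/5*x**3 - x**2*y - 28/15*x*y**2 + 7/3*y**3 - 16/15*x**2 + 29/5*x*y - 10/3*y**2 - 52/15*x + 13/3*y.
  reduce S modulo (f_1, f_2, h_3):
  remainder 4/5*x**3 - 139/60*x**2 + 41/6*y**2 + 9/20*x + 131/30*y - 229/30 ≠ 0; add h_4 = 4/5*x**3 - 139/60*x**2 + 41/6*y**2 + 9/20*x + 131/30*y - 229/30 to the basis.

The other S-polynomials (S(f_2,h_3), S(f_1,h_4), S(f_2,h_4), S(h_3,h_4)) all reduce to 0 modulo the current basis, so we have a Gröbner basis.
Inter-reduce: drop elements whose leading term is divisible by another's, tail-reduce, and make monic.
Reduced Gröbner basis: {x**3 - 139/48*x**2 + 205/24*y**2 + 9/16*x + 131/24*y - 229/24, y**3 - 4/5*x**2 + 28/15*y**2 + 16/15*x - 67/15*y + 52/15, x*y - 5/4*y**2 + 9/4}.
Label its elements g_1 = x**3 - 139/48*x**2 + 205/24*y**2 + 9/16*x + 131/24*y - 229/24, g_2 = y**3 - 4/5*x**2 + 28/15*y**2 + 16/15*x - 67/15*y + 52/15, g_3 = x*y - 5/4*y**2 + 9/4.

Reduce p = x**2*y + 5*x*y**2 - 25/4*x**2 - 3*x*y + 55/3*y**2 + 127/12*x - 125/6*y + 61/3 modulo G:
  leading term x**2*y: subtract (x)·g_3 from x**2*y + 5*x*y**2 - 25/4*x**2 - 3*x*y + 55/3*y**2 + 127/12*x - 125/6*y + 61/3 → 25/4*x*y**2 - 25/4*x**2 - 3*x*y + 55/3*y**2 + 25/3*x - 125/6*y + 61/3
  leading term x*y**2: subtract (25/4*y)·g_3 from 25/4*x*y**2 - 25/4*x**2 - 3*x*y + 55/3*y**2 + 25/3*x - 125/6*y + 61/3 → 125/16*y**3 - 25/4*x**2 - 3*x*y + 55/3*y**2 + 25/3*x - 1675/48*y + 61/3
  leading term y**3: subtract (125/16)·g_2 from 125/16*y**3 - 25/4*x**2 - 3*x*y + 55/3*y**2 + 25/3*x - 1675/48*y + 61/3 → -3*x*y + 15/4*y**2 - 27/4
  leading term x*y: subtract (-3)·g_3 from -3*x*y + 15/4*y**2 - 27/4 → 0
  normal form = 0.
Since the normal form is 0, p ∈ I.

x**2*y + 5*x*y**2 - 25/4*x**2 - 3*x*y + 55/3*y**2 + 127/12*x - 125/6*y + 61/3 lies in I (it reduces to 0).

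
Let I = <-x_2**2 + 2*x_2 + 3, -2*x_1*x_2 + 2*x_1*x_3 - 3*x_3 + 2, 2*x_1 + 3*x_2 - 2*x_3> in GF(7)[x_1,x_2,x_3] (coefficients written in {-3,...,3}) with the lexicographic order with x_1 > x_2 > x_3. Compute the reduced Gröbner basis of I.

G = {x_1 + x_3**3 + 3*x_3**2, x_2 - 3*x_3**3 - 2*x_3**2 - 3*x_3, x_3**4 - x_3**3 + x_3**2 - x_3 + 3}

The reduced Gröbner basis is the canonical form of the ideal for this ordering.

f_1 = -x_2**2 + 2*x_2 + 3, LT = x_2**2.
f_2 = -2*x_1*x_2 + 2*x_1*x_3 - 3*x_3 + 2, LT = x_1*x_2.
f_3 = 2*x_1 + 3*x_2 - 2*x_3, LT = x_1.

S(f_1,f_2): lcm = x_1*x_2**2. S = x_1*x_2*x_3 - 2*x_1*x_2 - 3*x_1 + 2*x_2*x_3 + x_2.
  leading term x_1*x_2*x_3: subtract (3*x_3)·f_2 from x_1*x_2*x_3 - 2*x_1*x_2 - 3*x_1 + 2*x_2*x_3 + x_2 → -2*x_1*x_2 + x_1*x_3**2 - 3*x_1 + 2*x_2*x_3 + x_2 + 2*x_3**2 + x_3
  leading term x_1*x_2: subtract (1)·f_2 from -2*x_1*x_2 + x_1*x_3**2 - 3*x_1 + 2*x_2*x_3 + x_2 + 2*x_3**2 + x_3 → x_1*x_3**2 - 2*x_1*x_3 - 3*x_1 + 2*x_2*x_3 + x_2 + 2*x_3**2 - 3*x_3 - 2
  leading term x_1*x_3**2: subtract (-3*x_3**2)·f_3 from x_1*x_3**2 - 2*x_1*x_3 - 3*x_1 + 2*x_2*x_3 + x_2 + 2*x_3**2 - 3*x_3 - 2 → -2*x_1*x_3 - 3*x_1 + 2*x_2*x_3**2 + 2*x_2*x_3 + x_2 + x_3**3 + 2*x_3**2 - 3*x_3 - 2
  leading term x_1*x_3: subtract (-x_3)·f_3 from -2*x_1*x_3 - 3*x_1 + 2*x_2*x_3**2 + 2*x_2*x_3 + x_2 + x_3**3 + 2*x_3**2 - 3*x_3 - 2 → -3*x_1 + 2*x_2*x_3**2 - 2*x_2*x_3 + x_2 + x_3**3 - 3*x_3 - 2
  leading term x_1: subtract (2)·f_3 from -3*x_1 + 2*x_2*x_3**2 - 2*x_2*x_3 + x_2 + x_3**3 - 3*x_3 - 2 → 2*x_2*x_3**2 - 2*x_2*x_3 + 2*x_2 + x_3**3 + x_3 - 2
  leading term x_2*x_3**2: no divisor's leading term divides it; move 2*x_2*x_3**2 to the remainder.
  leading term x_2*x_3: no divisor's leading term divides it; move -2*x_2*x_3 to the remainder.
  leading term x_2: no divisor's leading term divides it; move 2*x_2 to the remainder.
  leading term x_3**3: no divisor's leading term divides it; move x_3**3 to the remainder.
  leading term x_3: no divisor's leading term divides it; move x_3 to the remainder.
  leading term 1: no divisor's leading term divides it; move -2 to the remainder.
  remainder 2*x_2*x_3**2 - 2*x_2*x_3 + 2*x_2 + x_3**3 + x_3 - 2 ≠ 0; add g_4 = 2*x_2*x_3**2 - 2*x_2*x_3 + 2*x_2 + x_3**3 + x_3 - 2 to the basis.

S(f_2,f_3): lcm = x_1*x_2. S = -x_1*x_3 + 2*x_2**2 + x_2*x_3 - 2*x_3 - 1.
  leading term x_1*x_3: subtract (3*x_3)·f_3 from -x_1*x_3 + 2*x_2**2 + x_2*x_3 - 2*x_3 - 1 → 2*x_2**2 - x_2*x_3 - x_3**2 - 2*x_3 - 1
  leading term x_2**2: subtract (-2)·f_1 from 2*x_2**2 - x_2*x_3 - x_3**2 - 2*x_3 - 1 → -x_2*x_3 - 3*x_2 - x_3**2 - 2*x_3 - 2
  leading term x_2*x_3: no divisor's leading term divides it; move -x_2*x_3 to the remainder.
  leading term x_2: no divisor's leading term divides it; move -3*x_2 to the remainder.
  leading term x_3**2: no divisor's leading term divides it; move -x_3**2 to the remainder.
  leading term x_3: no divisor's leading term divides it; move -2*x_3 to the remainder.
  leading term 1: no divisor's leading term divides it; move -2 to the remainder.
  remainder -x_2*x_3 - 3*x_2 - x_3**2 - 2*x_3 - 2 ≠ 0; add g_5 = -x_2*x_3 - 3*x_2 - x_3**2 - 2*x_3 - 2 to the basis.

S(f_1,g_4): lcm = x_2**2*x_3**2. S = x_2**2*x_3 - x_2**2 + 3*x_2*x_3**3 - 2*x_2*x_3**2 + 3*x_2*x_3 + x_2 - 3*x_3**2.
  leading term x_2**2*x_3: subtract (-x_3)·f_1 from x_2**2*x_3 - x_2**2 + 3*x_2*x_3**3 - 2*x_2*x_3**2 + 3*x_2*x_3 + x_2 - 3*x_3**2 → -x_2**2 + 3*x_2*x_3**3 - 2*x_2*x_3**2 - 2*x_2*x_3 + x_2 - 3*x_3**2 + 3*x_3
  leading term x_2**2: subtract (1)·f_1 from -x_2**2 + 3*x_2*x_3**3 - 2*x_2*x_3**2 - 2*x_2*x_3 + x_2 - 3*x_3**2 + 3*x_3 → 3*x_2*x_3**3 - 2*x_2*x_3**2 - 2*x_2*x_3 - x_2 - 3*x_3**2 + 3*x_3 - 3
  leading term x_2*x_3**3: subtract (-2*x_3)·g_4 from 3*x_2*x_3**3 - 2*x_2*x_3**2 - 2*x_2*x_3 - x_2 - 3*x_3**2 + 3*x_3 - 3 → x_2*x_3**2 + 2*x_2*x_3 - x_2 + 2*x_3**4 - x_3**2 - x_3 - 3
  leading term x_2*x_3**2: subtract (-3)·g_4 from x_2*x_3**2 + 2*x_2*x_3 - x_2 + 2*x_3**4 - x_3**2 - x_3 - 3 → 3*x_2*x_3 - 2*x_2 + 2*x_3**4 + 3*x_3**3 - x_3**2 + 2*x_3 - 2
  leading term x_2*x_3: subtract (-3)·g_5 from 3*x_2*x_3 - 2*x_2 + 2*x_3**4 + 3*x_3**3 - x_3**2 + 2*x_3 - 2 → 3*x_2 + 2*x_3**4 + 3*x_3**3 + 3*x_3**2 + 3*x_3 - 1
  leading term x_2: no divisor's leading term divides it; move 3*x_2 to the remainder.
  leading term x_3**4: no divisor's leading term divides it; move 2*x_3**4 to the remainder.
  leading term x_3**3: no divisor's leading term divides it; move 3*x_3**3 to the remainder.
  leading term x_3**2: no divisor's leading term divides it; move 3*x_3**2 to the remainder.
  leading term x_3: no divisor's leading term divides it; move 3*x_3 to the remainder.
  leading term 1: no divisor's leading term divides it; move -1 to the remainder.
  remainder 3*x_2 + 2*x_3**4 + 3*x_3**3 + 3*x_3**2 + 3*x_3 - 1 ≠ 0; add g_6 = 3*x_2 + 2*x_3**4 + 3*x_3**3 + 3*x_3**2 + 3*x_3 - 1 to the basis.

S(f_2,g_4): lcm = x_1*x_2*x_3**2. S = x_1*x_2*x_3 - x_1*x_2 + 2*x_1*x_3**3 + 3*x_1*x_3 + x_1 - 2*x_3**3 - x_3**2.
  leading term x_1*x_2*x_3: subtract (3*x_3)·f_2 from x_1*x_2*x_3 - x_1*x_2 + 2*x_1*x_3**3 + 3*x_1*x_3 + x_1 - 2*x_3**3 - x_3**2 → -x_1*x_2 + 2*x_1*x_3**3 + x_1*x_3**2 + 3*x_1*x_3 + x_1 - 2*x_3**3 + x_3**2 + x_3
  leading term x_1*x_2: subtract (-3)·f_2 from -x_1*x_2 + 2*x_1*x_3**3 + x_1*x_3**2 + 3*x_1*x_3 + x_1 - 2*x_3**3 + x_3**2 + x_3 → 2*x_1*x_3**3 + x_1*x_3**2 + 2*x_1*x_3 + x_1 - 2*x_3**3 + x_3**2 - x_3 - 1
  leading term x_1*x_3**3: subtract (x_3**3)·f_3 from 2*x_1*x_3**3 + x_1*x_3**2 + 2*x_1*x_3 + x_1 - 2*x_3**3 + x_3**2 - x_3 - 1 → x_1*x_3**2 + 2*x_1*x_3 + x_1 - 3*x_2*x_3**3 + 2*x_3**4 - 2*x_3**3 + x_3**2 - x_3 - 1
  leading term x_1*x_3**2: subtract (-3*x_3**2)·f_3 from x_1*x_3**2 + 2*x_1*x_3 + x_1 - 3*x_2*x_3**3 + 2*x_3**4 - 2*x_3**3 + x_3**2 - x_3 - 1 → 2*x_1*x_3 + x_1 - 3*x_2*x_3**3 + 2*x_2*x_3**2 + 2*x_3**4 - x_3**3 + x_3**2 - x_3 - 1
  leading term x_1*x_3: subtract (x_3)·f_3 from 2*x_1*x_3 + x_1 - 3*x_2*x_3**3 + 2*x_2*x_3**2 + 2*x_3**4 - x_3**3 + x_3**2 - x_3 - 1 → x_1 - 3*x_2*x_3**3 + 2*x_2*x_3**2 - 3*x_2*x_3 + 2*x_3**4 - x_3**3 + 3*x_3**2 - x_3 - 1
  leading term x_1: subtract (-3)·f_3 from x_1 - 3*x_2*x_3**3 + 2*x_2*x_3**2 - 3*x_2*x_3 + 2*x_3**4 - x_3**3 + 3*x_3**2 - x_3 - 1 → -3*x_2*x_3**3 + 2*x_2*x_3**2 - 3*x_2*x_3 + 2*x_2 + 2*x_3**4 - x_3**3 + 3*x_3**2 - 1
  leading term x_2*x_3**3: subtract (2*x_3)·g_4 from -3*x_2*x_3**3 + 2*x_2*x_3**2 - 3*x_2*x_3 + 2*x_2 + 2*x_3**4 - x_3**3 + 3*x_3**2 - 1 → -x_2*x_3**2 + 2*x_2 - x_3**3 + x_3**2 - 3*x_3 - 1
  leading term x_2*x_3**2: subtract (3)·g_4 from -x_2*x_3**2 + 2*x_2 - x_3**3 + x_3**2 - 3*x_3 - 1 → -x_2*x_3 + 3*x_2 + 3*x_3**3 + x_3**2 + x_3 - 2
  leading term x_2*x_3: subtract (1)·g_5 from -x_2*x_3 + 3*x_2 + 3*x_3**3 + x_3**2 + x_3 - 2 → -x_2 + 3*x_3**3 + 2*x_3**2 + 3*x_3
  leading term x_2: subtract (2)·g_6 from -x_2 + 3*x_3**3 + 2*x_3**2 + 3*x_3 → 3*x_3**4 - 3*x_3**3 + 3*x_3**2 - 3*x_3 + 2
  leading term x_3**4: no divisor's leading term divides it; move 3*x_3**4 to the remainder.
  leading term x_3**3: no divisor's leading term divides it; move -3*x_3**3 to the remainder.
  leading term x_3**2: no divisor's leading term divides it; move 3*x_3**2 to the remainder.
  leading term x_3: no divisor's leading term divides it; move -3*x_3 to the remainder.
  leading term 1: no divisor's leading term divides it; move 2 to the remainder.
  remainder 3*x_3**4 - 3*x_3**3 + 3*x_3**2 - 3*x_3 + 2 ≠ 0; add g_7 = 3*x_3**4 - 3*x_3**3 + 3*x_3**2 - 3*x_3 + 2 to the basis.

The other S-polynomials (S(f_1,f_3), S(f_3,g_4), S(f_1,g_5), S(f_2,g_5), S(f_3,g_5), S(g_4,g_5), S(f_1,g_6), S(f_2,g_6), S(f_3,g_6), S(g_4,g_6), S(g_5,g_6), S(f_1,g_7), S(f_2,g_7), S(f_3,g_7), S(g_4,g_7), S(g_5,g_7), S(g_6,g_7)) all reduce to 0 modulo the current basis, so we have a Gröbner basis.
Inter-reduce: drop elements whose leading term is divisible by another's, tail-reduce, and make monic.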